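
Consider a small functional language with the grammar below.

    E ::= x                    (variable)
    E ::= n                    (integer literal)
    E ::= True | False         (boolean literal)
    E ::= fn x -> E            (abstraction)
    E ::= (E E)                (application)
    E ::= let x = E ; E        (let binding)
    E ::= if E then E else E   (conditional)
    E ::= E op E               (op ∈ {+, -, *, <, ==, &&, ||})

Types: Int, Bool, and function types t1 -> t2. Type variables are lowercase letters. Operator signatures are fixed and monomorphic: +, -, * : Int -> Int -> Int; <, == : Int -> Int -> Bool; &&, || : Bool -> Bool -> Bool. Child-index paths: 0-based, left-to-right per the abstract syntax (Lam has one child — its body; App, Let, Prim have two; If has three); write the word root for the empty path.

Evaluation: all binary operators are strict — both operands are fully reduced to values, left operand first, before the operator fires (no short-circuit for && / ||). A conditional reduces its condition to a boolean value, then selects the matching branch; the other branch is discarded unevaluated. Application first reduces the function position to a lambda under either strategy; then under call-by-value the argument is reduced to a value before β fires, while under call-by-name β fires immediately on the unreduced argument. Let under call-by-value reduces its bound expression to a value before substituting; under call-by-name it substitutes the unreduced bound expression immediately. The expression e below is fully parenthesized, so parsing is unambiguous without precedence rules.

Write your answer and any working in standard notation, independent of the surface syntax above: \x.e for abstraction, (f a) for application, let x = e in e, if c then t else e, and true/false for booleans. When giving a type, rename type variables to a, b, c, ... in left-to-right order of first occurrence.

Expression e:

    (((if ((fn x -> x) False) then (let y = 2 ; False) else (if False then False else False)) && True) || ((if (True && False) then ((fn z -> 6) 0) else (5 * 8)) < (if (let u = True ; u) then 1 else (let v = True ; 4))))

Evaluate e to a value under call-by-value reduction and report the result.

Trace:
step 0: (((if ((\x.x) false) then (let y = 2 in false) else (if false then false else false)) && true) || ((if (true && false) then ((\z.6) 0) else (5 * 8)) < (if (let u = true in u) then 1 else (let v = true in 4))))
step 1: [beta@0.0.0] (((if false then (let y = 2 in false) else (if false then false else false)) && true) || ((if (true && false) then ((\z.6) 0) else (5 * 8)) < (if (let u = true in u) then 1 else (let v = true in 4))))
step 2: [if@0.0] (((if false then false else false) && true) || ((if (true && false) then ((\z.6) 0) else (5 * 8)) < (if (let u = true in u) then 1 else (let v = true in 4))))
step 3: [if@0.0] ((false && true) || ((if (true && false) then ((\z.6) 0) else (5 * 8)) < (if (let u = true in u) then 1 else (let v = true in 4))))
step 4: [delta@0] (false || ((if (true && false) then ((\z.6) 0) else (5 * 8)) < (if (let u = true in u) then 1 else (let v = true in 4))))
step 5: [delta@1.0.0] (false || ((if false then ((\z.6) 0) else (5 * 8)) < (if (let u = true in u) then 1 else (let v = true in 4))))
step 6: [if@1.0] (false || ((5 * 8) < (if (let u = true in u) then 1 else (let v = true in 4))))
step 7: [delta@1.0] (false || (40 < (if (let u = true in u) then 1 else (let v = true in 4))))
step 8: [let@1.1.0] (false || (40 < (if true then 1 else (let v = true in 4))))
step 9: [if@1.1] (false || (40 < 1))
step 10: [delta@1] (false || false)
step 11: [delta@root] false

Answer: false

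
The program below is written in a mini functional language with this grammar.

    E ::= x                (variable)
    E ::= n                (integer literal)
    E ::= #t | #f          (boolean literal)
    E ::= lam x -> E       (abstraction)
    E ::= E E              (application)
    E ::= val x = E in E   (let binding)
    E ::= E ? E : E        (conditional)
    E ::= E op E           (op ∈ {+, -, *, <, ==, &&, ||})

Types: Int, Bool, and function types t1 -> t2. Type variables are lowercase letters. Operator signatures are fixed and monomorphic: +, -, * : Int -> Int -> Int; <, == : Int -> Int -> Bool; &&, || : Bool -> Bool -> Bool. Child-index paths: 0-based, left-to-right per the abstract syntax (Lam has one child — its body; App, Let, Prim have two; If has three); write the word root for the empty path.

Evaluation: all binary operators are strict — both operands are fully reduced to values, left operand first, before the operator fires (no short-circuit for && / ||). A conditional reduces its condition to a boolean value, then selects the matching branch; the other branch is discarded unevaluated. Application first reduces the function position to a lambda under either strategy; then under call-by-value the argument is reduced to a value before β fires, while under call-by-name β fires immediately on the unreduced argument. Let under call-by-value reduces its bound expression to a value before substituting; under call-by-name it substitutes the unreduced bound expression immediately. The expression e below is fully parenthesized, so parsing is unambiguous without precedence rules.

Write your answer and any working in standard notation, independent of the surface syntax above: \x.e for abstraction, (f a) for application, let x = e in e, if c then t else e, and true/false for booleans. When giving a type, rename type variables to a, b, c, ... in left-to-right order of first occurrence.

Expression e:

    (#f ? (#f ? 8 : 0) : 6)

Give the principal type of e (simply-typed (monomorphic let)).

Trace:
  unify Bool ~ Bool
  unify Bool ~ Bool
  unify Int ~ Int
  unify Int ~ Int

Answer: Int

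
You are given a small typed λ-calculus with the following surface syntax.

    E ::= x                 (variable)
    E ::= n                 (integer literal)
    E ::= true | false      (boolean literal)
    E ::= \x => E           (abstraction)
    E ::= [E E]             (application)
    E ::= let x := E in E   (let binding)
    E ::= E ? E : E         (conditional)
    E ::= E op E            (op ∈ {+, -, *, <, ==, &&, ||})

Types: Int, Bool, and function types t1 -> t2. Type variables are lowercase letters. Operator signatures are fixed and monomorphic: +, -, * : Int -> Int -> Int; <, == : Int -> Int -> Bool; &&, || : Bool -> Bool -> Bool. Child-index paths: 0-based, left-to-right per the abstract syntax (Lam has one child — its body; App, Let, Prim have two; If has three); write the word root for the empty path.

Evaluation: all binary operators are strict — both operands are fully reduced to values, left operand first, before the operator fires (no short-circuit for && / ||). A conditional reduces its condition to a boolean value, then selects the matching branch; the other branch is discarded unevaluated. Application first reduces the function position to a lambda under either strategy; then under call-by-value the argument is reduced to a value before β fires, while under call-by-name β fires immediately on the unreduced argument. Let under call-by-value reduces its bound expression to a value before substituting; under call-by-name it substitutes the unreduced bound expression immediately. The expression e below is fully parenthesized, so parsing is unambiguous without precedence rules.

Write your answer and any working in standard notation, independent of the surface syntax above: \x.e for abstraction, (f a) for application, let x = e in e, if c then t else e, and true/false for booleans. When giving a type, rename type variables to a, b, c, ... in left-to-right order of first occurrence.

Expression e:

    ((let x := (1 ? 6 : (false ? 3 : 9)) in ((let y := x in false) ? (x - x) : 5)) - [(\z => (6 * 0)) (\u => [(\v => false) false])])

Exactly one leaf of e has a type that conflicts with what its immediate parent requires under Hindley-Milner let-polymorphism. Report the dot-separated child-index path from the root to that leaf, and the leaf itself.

Answer: 0.0.0 : 1

Working:
  unify Int ~ Bool
  FAIL: mismatch Int ~ Bool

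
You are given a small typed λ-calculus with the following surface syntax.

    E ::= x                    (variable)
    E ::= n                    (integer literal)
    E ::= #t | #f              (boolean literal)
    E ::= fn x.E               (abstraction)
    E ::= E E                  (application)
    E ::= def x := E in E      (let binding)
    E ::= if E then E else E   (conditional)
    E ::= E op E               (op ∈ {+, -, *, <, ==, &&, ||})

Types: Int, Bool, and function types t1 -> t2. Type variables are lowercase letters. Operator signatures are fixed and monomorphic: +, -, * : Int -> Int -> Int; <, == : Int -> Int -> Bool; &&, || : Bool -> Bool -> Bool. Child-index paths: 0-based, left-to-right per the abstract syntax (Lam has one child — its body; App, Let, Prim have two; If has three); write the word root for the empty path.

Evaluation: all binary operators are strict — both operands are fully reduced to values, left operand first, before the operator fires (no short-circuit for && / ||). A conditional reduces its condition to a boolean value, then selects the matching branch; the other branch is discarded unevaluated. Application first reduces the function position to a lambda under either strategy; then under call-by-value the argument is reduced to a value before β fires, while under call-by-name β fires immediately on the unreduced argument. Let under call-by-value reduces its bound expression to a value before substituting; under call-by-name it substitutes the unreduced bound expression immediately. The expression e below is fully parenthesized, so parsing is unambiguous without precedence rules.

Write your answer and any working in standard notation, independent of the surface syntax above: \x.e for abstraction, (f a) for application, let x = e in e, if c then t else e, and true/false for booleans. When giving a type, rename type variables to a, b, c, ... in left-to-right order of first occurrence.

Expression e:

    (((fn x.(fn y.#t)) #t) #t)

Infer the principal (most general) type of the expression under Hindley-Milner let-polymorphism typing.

Working:
\y._ : b -> Bool
\x._ : a -> b -> Bool
  unify a -> b -> Bool ~ Bool -> c
  unify a ~ Bool
  unify b -> Bool ~ c
_ _ : b -> Bool
  unify b -> Bool ~ Bool -> d
  unify b ~ Bool
  unify Bool ~ d
_ _ : Bool

Answer: Bool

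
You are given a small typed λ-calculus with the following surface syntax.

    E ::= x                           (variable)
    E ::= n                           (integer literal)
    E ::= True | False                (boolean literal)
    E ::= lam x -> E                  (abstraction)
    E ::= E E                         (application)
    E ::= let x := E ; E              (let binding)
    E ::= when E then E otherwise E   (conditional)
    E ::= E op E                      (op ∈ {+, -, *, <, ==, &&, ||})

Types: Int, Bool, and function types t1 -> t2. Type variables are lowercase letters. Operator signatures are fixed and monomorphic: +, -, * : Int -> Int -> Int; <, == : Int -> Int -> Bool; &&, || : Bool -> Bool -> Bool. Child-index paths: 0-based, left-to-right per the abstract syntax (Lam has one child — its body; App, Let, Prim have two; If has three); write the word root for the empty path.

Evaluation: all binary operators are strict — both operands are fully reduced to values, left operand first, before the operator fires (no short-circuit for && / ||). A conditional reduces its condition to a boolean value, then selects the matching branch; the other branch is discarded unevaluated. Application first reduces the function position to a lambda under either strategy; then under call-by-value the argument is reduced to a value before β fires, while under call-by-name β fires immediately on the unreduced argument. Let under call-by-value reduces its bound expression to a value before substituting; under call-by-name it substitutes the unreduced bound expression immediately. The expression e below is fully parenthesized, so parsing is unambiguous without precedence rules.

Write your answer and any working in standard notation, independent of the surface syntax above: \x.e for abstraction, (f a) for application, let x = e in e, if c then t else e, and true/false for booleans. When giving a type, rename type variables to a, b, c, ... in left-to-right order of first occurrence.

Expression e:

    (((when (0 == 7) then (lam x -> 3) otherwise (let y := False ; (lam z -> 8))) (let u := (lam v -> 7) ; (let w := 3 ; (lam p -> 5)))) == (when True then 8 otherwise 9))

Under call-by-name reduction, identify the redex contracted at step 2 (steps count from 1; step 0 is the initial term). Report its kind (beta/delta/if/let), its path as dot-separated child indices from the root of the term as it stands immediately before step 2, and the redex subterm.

Answer: if at 0.0 : (if false then (\x.3) else (let y = false in (\z.8)))

Derivation:
step 0: (((if (0 == 7) then (\x.3) else (let y = false in (\z.8))) (let u = (\v.7) in (let w = 3 in (\p.5)))) == (if true then 8 else 9))
step 1: [delta@0.0.0] (((if false then (\x.3) else (let y = false in (\z.8))) (let u = (\v.7) in (let w = 3 in (\p.5)))) == (if true then 8 else 9))
step 2: [if@0.0] (((let y = false in (\z.8)) (let u = (\v.7) in (let w = 3 in (\p.5)))) == (if true then 8 else 9))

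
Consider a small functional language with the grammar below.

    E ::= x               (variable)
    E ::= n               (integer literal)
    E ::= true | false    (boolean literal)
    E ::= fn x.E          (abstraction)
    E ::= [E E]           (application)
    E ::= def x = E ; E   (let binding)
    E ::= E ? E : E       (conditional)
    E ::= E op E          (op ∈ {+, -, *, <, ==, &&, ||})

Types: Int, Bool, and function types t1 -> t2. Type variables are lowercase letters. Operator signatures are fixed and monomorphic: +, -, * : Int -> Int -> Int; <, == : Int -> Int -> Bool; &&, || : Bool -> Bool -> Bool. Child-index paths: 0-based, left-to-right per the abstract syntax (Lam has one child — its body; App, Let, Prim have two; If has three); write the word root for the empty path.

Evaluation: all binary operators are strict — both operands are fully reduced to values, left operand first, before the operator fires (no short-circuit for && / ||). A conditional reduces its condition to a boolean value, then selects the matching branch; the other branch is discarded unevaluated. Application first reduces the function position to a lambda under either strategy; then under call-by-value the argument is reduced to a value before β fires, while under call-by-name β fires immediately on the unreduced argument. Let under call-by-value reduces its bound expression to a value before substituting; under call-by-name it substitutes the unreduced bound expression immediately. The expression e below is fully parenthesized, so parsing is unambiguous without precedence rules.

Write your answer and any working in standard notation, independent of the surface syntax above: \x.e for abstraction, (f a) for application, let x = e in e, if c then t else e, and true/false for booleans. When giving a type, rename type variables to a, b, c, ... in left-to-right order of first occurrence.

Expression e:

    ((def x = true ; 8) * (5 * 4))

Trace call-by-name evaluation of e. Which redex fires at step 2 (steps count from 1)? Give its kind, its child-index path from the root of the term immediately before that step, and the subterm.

Trace:
step 0: ((let x = true in 8) * (5 * 4))
step 1: [let@0] (8 * (5 * 4))
step 2: [delta@1] (8 * 20)

Answer: delta at 1 : (5 * 4)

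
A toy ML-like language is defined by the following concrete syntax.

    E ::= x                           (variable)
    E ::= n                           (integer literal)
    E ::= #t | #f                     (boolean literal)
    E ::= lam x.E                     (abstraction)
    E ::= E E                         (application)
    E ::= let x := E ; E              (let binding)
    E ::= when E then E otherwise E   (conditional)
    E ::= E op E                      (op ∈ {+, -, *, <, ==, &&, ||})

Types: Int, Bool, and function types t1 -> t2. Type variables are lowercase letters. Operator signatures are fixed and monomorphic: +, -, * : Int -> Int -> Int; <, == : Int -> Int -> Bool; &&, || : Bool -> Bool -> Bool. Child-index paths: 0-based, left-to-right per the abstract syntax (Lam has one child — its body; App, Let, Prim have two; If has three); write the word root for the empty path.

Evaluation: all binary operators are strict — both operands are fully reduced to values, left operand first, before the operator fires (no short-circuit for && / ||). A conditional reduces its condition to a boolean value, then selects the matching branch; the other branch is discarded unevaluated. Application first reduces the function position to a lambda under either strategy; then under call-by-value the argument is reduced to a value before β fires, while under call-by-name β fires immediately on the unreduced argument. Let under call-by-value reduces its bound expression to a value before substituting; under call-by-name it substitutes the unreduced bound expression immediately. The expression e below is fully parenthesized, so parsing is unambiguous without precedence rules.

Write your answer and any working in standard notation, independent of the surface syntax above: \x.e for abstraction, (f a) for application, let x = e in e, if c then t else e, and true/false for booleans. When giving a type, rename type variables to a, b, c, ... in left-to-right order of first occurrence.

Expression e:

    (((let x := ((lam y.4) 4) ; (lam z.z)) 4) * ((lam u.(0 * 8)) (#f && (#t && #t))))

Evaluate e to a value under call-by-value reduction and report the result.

Trace:
step 0: (((let x = ((\y.4) 4) in (\z.z)) 4) * ((\u.(0 * 8)) (false && (true && true))))
step 1: [beta@0.0.0] (((let x = 4 in (\z.z)) 4) * ((\u.(0 * 8)) (false && (true && true))))
step 2: [let@0.0] (((\z.z) 4) * ((\u.(0 * 8)) (false && (true && true))))
step 3: [beta@0] (4 * ((\u.(0 * 8)) (false && (true && true))))
step 4: [delta@1.1.1] (4 * ((\u.(0 * 8)) (false && true)))
step 5: [delta@1.1] (4 * ((\u.(0 * 8)) false))
step 6: [beta@1] (4 * (0 * 8))
step 7: [delta@1] (4 * 0)
step 8: [delta@root] 0

Answer: 0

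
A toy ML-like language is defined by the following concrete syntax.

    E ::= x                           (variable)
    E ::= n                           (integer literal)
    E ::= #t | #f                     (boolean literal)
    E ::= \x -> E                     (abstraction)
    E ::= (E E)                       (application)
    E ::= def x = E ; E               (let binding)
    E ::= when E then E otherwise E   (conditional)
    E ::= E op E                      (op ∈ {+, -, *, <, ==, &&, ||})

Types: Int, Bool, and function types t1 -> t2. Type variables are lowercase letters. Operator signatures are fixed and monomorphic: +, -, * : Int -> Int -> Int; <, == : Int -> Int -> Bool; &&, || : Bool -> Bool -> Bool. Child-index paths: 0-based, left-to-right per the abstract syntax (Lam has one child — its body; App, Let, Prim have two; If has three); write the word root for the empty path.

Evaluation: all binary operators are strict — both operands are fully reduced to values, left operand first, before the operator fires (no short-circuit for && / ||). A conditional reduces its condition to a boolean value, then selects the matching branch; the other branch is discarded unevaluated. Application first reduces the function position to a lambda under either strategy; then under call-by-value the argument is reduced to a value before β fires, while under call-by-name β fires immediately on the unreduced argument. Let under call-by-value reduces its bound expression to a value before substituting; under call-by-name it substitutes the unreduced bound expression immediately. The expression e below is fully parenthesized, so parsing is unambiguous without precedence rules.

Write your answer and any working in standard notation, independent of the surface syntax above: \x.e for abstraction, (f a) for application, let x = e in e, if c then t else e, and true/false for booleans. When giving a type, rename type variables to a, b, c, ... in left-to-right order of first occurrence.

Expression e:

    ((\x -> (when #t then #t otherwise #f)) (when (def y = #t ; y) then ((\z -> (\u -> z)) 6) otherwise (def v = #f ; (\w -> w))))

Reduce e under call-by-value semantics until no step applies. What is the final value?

Trace:
step 0: ((\x.(if true then true else false)) (if (let y = true in y) then ((\z.(\u.z)) 6) else (let v = false in (\w.w))))
step 1: [let@1.0] ((\x.(if true then true else false)) (if true then ((\z.(\u.z)) 6) else (let v = false in (\w.w))))
step 2: [if@1] ((\x.(if true then true else false)) ((\z.(\u.z)) 6))
step 3: [beta@1] ((\x.(if true then true else false)) (\u.6))
step 4: [beta@root] (if true then true else false)
step 5: [if@root] true

Answer: true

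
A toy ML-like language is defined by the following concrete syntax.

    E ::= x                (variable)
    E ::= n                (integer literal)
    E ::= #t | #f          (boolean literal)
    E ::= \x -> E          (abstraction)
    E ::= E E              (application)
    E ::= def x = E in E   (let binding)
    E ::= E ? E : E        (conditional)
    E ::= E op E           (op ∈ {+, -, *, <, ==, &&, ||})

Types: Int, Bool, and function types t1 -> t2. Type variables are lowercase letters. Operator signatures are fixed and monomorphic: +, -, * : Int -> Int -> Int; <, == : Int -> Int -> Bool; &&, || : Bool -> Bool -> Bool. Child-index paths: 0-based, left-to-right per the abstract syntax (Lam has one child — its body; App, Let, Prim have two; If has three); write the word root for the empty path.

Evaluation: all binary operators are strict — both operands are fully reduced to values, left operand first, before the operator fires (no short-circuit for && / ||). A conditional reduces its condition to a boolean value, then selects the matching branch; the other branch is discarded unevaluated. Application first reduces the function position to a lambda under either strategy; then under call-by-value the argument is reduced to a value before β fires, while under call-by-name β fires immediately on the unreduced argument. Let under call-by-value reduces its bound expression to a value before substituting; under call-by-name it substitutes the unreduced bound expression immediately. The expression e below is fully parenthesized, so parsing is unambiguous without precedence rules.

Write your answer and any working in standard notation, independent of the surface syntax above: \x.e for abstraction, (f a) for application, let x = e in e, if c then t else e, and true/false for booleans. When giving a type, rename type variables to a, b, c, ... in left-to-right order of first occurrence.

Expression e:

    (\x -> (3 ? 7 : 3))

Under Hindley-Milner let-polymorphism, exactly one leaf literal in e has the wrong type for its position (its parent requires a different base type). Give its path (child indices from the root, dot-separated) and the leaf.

Answer: 0.0 : 3

Trace:
  unify Int ~ Bool
  FAIL: mismatch Int ~ Bool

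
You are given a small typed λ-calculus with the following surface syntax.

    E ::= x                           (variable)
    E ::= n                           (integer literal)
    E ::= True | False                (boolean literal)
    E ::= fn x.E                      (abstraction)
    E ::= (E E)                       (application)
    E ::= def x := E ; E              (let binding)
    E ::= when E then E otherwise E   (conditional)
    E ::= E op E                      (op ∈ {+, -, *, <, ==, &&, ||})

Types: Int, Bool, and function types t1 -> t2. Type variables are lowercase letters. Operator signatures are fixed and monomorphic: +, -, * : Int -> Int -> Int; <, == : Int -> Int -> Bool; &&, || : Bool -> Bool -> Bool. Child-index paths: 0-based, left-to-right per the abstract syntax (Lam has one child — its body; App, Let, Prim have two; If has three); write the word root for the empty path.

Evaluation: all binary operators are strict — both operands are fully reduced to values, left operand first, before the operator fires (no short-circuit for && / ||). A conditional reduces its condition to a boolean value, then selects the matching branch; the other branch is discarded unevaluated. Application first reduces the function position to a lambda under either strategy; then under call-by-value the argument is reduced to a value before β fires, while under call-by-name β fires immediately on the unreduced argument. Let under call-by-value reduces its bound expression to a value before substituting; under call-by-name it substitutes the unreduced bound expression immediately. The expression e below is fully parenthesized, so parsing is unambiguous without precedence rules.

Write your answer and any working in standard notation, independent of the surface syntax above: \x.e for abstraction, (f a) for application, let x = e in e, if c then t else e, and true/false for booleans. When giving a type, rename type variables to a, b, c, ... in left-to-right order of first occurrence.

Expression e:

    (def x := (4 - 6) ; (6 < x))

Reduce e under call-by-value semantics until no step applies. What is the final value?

Working:
step 0: (let x = (4 - 6) in (6 < x))
step 1: [delta@0] (let x = -2 in (6 < x))
step 2: [let@root] (6 < -2)
step 3: [delta@root] false

Answer: false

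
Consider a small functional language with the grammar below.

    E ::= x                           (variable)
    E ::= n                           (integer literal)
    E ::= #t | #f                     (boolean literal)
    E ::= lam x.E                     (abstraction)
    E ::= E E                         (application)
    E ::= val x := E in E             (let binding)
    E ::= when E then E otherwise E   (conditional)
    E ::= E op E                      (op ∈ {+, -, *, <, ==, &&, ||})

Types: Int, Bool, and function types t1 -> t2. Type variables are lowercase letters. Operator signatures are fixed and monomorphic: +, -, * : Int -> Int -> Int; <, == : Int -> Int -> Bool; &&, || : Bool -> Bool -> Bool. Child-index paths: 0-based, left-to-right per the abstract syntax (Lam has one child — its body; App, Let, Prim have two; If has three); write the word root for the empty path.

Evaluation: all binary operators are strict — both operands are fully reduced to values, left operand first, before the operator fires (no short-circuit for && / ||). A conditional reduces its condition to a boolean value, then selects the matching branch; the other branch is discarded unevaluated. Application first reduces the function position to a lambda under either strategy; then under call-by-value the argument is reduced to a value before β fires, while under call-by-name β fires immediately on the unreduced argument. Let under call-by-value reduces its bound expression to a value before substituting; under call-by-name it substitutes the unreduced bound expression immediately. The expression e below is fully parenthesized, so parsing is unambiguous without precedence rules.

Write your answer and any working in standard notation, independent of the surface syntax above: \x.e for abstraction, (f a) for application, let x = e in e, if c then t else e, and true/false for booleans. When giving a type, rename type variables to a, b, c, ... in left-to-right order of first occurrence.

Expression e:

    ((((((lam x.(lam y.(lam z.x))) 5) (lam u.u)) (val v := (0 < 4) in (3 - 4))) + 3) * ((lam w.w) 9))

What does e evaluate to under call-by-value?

Answer: 72

Working:
step 0: ((((((\x.(\y.(\z.x))) 5) (\u.u)) (let v = (0 < 4) in (3 - 4))) + 3) * ((\w.w) 9))
step 1: [beta@0.0.0.0] (((((\y.(\z.5)) (\u.u)) (let v = (0 < 4) in (3 - 4))) + 3) * ((\w.w) 9))
step 2: [beta@0.0.0] ((((\z.5) (let v = (0 < 4) in (3 - 4))) + 3) * ((\w.w) 9))
step 3: [delta@0.0.1.0] ((((\z.5) (let v = true in (3 - 4))) + 3) * ((\w.w) 9))
step 4: [let@0.0.1] ((((\z.5) (3 - 4)) + 3) * ((\w.w) 9))
step 5: [delta@0.0.1] ((((\z.5) -1) + 3) * ((\w.w) 9))
step 6: [beta@0.0] ((5 + 3) * ((\w.w) 9))
step 7: [delta@0] (8 * ((\w.w) 9))
step 8: [beta@1] (8 * 9)
step 9: [delta@root] 72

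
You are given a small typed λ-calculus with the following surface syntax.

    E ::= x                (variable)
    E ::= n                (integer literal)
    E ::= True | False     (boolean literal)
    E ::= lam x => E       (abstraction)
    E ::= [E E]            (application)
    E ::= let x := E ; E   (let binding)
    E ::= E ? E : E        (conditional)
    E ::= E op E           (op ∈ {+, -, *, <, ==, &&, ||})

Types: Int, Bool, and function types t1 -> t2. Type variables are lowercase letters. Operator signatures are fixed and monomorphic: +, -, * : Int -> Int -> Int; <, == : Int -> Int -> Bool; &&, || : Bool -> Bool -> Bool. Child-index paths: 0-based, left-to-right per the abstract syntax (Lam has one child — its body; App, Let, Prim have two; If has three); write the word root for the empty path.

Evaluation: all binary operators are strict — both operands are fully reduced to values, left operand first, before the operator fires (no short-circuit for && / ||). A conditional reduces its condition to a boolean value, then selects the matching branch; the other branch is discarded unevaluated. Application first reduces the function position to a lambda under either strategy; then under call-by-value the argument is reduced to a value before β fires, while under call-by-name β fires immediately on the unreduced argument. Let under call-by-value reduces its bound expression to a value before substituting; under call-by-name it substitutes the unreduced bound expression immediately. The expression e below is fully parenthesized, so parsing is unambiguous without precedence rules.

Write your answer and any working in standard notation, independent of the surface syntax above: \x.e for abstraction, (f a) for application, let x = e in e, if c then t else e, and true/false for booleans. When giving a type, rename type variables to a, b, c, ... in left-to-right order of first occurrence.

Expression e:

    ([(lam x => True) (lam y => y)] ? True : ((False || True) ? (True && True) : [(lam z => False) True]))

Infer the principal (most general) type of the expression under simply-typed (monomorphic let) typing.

Answer: Bool

Derivation:
\x._ : a -> Bool
y : b
\y._ : b -> b
  unify a -> Bool ~ (b -> b) -> c
  unify a ~ b -> b
  unify Bool ~ c
_ _ : Bool
  unify Bool ~ Bool
  unify Bool ~ Bool
  unify Bool ~ Bool
  unify Bool ~ Bool
  unify Bool ~ Bool
  unify Bool ~ Bool
\z._ : d -> Bool
  unify d -> Bool ~ Bool -> e
  unify d ~ Bool
  unify Bool ~ e
_ _ : Bool
  unify Bool ~ Bool
  unify Bool ~ Bool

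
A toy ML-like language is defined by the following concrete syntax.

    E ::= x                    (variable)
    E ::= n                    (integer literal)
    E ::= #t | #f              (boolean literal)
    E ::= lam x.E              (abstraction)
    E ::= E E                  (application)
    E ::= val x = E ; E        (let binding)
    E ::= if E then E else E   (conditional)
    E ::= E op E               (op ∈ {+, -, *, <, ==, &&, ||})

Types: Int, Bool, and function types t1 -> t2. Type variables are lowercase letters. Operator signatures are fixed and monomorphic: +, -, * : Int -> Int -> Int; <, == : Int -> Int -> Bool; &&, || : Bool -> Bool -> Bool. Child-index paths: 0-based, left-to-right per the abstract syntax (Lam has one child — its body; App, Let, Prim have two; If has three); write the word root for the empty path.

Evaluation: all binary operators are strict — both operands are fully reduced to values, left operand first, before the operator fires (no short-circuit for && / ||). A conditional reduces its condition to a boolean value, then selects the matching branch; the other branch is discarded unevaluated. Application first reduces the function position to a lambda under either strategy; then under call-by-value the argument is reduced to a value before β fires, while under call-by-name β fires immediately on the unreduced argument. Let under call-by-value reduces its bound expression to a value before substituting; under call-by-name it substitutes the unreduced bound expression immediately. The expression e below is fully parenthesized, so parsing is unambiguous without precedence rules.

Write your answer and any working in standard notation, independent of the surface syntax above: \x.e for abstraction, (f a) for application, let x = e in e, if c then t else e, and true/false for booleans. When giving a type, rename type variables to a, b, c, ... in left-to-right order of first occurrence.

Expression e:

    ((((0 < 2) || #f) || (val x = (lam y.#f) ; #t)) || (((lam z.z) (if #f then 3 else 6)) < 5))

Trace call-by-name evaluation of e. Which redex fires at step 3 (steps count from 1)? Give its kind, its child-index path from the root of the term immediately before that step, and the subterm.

Answer: let at 0.1 : (let x = (\y.false) in true)

Trace:
step 0: ((((0 < 2) || false) || (let x = (\y.false) in true)) || (((\z.z) (if false then 3 else 6)) < 5))
step 1: [delta@0.0.0] (((true || false) || (let x = (\y.false) in true)) || (((\z.z) (if false then 3 else 6)) < 5))
step 2: [delta@0.0] ((true || (let x = (\y.false) in true)) || (((\z.z) (if false then 3 else 6)) < 5))
step 3: [let@0.1] ((true || true) || (((\z.z) (if false then 3 else 6)) < 5))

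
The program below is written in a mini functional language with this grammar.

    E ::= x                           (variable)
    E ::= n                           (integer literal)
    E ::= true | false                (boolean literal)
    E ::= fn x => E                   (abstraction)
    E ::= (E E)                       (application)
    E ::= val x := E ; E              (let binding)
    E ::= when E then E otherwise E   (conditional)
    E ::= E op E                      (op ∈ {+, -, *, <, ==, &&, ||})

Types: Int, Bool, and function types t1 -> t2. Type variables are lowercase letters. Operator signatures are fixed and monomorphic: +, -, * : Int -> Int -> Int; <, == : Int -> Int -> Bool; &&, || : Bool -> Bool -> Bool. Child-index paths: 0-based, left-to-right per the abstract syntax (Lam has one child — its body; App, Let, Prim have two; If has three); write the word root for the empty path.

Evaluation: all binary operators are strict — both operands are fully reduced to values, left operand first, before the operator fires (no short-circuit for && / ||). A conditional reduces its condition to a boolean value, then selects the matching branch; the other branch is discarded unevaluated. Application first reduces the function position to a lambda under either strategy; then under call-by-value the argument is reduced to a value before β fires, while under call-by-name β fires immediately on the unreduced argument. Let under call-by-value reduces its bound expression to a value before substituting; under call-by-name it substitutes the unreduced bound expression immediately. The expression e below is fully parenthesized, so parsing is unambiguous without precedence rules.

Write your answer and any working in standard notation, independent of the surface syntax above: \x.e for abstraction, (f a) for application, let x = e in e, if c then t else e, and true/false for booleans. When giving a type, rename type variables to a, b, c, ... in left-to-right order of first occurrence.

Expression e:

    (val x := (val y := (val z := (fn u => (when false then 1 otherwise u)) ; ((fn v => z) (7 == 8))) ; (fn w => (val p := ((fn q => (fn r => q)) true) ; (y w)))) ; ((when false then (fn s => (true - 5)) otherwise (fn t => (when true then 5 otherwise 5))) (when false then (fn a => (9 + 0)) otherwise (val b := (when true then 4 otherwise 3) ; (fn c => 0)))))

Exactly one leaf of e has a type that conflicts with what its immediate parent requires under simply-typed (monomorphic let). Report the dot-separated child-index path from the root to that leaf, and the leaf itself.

Working:
  unify Bool ~ Bool
u : a
  unify Int ~ a
\u._ : Int -> Int
let z : Int -> Int
z : Int -> Int
\v._ : b -> Int -> Int
  unify Int ~ Int
  unify Int ~ Int
  unify b -> Int -> Int ~ Bool -> c
  unify b ~ Bool
  unify Int -> Int ~ c
_ _ : Int -> Int
let y : Int -> Int
q : e
\r._ : f -> e
\q._ : e -> f -> e
  unify e -> f -> e ~ Bool -> g
  unify e ~ Bool
  unify f -> Bool ~ g
_ _ : f -> Bool
let p : f -> Bool
y : Int -> Int
w : d
  unify Int -> Int ~ d -> h
  unify Int ~ d
  unify Int ~ h
_ _ : Int
\w._ : Int -> Int
let x : Int -> Int
  unify Bool ~ Bool
  unify Bool ~ Int
  FAIL: mismatch Bool ~ Int

Answer: 1.0.1.0.0 : true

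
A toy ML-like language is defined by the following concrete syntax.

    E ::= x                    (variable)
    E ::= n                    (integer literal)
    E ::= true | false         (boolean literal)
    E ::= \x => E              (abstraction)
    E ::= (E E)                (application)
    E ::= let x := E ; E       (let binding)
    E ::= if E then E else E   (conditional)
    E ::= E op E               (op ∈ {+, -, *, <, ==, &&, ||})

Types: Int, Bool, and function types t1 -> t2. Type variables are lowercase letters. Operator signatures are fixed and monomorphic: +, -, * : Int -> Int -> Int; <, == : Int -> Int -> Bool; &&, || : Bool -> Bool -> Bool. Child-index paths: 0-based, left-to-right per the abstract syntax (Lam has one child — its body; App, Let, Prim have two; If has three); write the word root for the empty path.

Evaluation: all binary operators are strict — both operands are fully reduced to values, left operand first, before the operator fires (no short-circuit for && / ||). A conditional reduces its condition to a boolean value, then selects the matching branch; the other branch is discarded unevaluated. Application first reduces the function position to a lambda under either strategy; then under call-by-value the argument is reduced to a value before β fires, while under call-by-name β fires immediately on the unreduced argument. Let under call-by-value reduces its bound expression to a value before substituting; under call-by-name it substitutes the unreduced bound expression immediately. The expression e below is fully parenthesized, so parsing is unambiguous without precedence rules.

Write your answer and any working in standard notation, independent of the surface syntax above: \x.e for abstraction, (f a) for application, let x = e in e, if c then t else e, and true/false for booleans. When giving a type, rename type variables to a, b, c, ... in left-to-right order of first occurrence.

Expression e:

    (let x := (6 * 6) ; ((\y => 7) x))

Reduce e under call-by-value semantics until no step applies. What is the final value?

Answer: 7

Derivation:
step 0: (let x = (6 * 6) in ((\y.7) x))
step 1: [delta@0] (let x = 36 in ((\y.7) x))
step 2: [let@root] ((\y.7) 36)
step 3: [beta@root] 7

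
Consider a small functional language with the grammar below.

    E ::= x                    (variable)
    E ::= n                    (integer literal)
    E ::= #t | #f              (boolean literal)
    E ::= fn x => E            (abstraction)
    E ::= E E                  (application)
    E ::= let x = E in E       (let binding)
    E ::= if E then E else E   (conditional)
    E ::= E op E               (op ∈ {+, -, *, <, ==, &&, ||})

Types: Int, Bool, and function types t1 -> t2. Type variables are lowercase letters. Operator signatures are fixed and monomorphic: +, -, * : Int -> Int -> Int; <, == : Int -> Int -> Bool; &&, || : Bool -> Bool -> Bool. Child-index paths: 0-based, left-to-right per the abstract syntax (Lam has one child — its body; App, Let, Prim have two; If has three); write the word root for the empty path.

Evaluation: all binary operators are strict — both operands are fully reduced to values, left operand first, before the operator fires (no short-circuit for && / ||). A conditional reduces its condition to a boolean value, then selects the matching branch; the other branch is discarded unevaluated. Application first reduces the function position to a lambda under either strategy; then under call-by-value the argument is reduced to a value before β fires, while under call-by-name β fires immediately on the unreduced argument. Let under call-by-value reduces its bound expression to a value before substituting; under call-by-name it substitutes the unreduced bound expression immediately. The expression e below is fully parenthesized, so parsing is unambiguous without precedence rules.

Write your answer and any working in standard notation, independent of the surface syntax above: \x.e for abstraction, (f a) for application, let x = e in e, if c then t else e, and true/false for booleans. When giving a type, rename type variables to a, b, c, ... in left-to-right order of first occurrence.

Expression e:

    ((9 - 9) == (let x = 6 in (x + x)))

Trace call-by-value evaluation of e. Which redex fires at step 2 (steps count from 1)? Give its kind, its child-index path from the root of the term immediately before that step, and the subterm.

Working:
step 0: ((9 - 9) == (let x = 6 in (x + x)))
step 1: [delta@0] (0 == (let x = 6 in (x + x)))
step 2: [let@1] (0 == (6 + 6))

Answer: let at 1 : (let x = 6 in (x + x))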